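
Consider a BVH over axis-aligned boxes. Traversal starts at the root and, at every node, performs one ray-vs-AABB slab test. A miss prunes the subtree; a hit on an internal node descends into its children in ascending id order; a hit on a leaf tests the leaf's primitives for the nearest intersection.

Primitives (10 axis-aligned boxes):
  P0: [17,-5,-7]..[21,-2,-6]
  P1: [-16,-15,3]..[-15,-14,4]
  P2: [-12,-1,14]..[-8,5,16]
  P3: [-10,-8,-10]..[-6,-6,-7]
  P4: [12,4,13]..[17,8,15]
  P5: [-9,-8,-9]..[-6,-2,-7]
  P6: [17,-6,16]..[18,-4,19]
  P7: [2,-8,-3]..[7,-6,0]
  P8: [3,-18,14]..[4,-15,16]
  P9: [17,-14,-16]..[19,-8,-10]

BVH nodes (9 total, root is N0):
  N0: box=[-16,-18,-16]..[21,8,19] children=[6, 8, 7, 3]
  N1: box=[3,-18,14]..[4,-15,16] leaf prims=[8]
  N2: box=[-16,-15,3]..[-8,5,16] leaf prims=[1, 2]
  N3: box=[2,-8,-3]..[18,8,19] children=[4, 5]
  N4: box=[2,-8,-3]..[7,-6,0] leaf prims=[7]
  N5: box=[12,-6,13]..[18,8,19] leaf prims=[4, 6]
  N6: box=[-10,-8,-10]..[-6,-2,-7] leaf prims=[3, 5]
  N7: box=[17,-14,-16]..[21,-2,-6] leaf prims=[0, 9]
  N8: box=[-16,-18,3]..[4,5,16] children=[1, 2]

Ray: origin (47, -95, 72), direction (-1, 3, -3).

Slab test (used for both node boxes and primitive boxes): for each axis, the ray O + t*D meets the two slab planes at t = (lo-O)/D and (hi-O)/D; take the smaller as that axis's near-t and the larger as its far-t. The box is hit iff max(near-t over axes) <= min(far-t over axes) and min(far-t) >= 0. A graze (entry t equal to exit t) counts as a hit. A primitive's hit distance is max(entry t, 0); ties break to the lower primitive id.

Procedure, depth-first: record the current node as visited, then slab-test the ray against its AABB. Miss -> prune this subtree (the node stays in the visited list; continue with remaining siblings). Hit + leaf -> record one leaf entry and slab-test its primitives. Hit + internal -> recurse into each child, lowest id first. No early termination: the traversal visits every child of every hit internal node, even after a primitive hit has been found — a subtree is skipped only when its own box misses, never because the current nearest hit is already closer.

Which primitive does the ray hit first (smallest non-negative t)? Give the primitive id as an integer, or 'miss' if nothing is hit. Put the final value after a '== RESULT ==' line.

Trace the traversal:
N0 x:[26,63] y:[77/3,103/3] z:[53/3,88/3] -> hit [26,88/3], descend [3, 6, 7, 8]
  N3 x:[29,45] y:[29,103/3] z:[53/3,25] -> miss, prune
  N6 x:[53,57] y:[29,31] z:[79/3,82/3] -> miss, prune
  N7 x:[26,30] y:[27,31] z:[26,88/3] -> hit [27,88/3] leaf, test {P0(miss), P9@t=28}
  N8 x:[43,63] y:[77/3,100/3] z:[56/3,23] -> miss, prune

Summary -> nodes [0, 3, 6, 7, 8]; box-tests=5; leaf-entries=1; first=P9

== RESULT ==
9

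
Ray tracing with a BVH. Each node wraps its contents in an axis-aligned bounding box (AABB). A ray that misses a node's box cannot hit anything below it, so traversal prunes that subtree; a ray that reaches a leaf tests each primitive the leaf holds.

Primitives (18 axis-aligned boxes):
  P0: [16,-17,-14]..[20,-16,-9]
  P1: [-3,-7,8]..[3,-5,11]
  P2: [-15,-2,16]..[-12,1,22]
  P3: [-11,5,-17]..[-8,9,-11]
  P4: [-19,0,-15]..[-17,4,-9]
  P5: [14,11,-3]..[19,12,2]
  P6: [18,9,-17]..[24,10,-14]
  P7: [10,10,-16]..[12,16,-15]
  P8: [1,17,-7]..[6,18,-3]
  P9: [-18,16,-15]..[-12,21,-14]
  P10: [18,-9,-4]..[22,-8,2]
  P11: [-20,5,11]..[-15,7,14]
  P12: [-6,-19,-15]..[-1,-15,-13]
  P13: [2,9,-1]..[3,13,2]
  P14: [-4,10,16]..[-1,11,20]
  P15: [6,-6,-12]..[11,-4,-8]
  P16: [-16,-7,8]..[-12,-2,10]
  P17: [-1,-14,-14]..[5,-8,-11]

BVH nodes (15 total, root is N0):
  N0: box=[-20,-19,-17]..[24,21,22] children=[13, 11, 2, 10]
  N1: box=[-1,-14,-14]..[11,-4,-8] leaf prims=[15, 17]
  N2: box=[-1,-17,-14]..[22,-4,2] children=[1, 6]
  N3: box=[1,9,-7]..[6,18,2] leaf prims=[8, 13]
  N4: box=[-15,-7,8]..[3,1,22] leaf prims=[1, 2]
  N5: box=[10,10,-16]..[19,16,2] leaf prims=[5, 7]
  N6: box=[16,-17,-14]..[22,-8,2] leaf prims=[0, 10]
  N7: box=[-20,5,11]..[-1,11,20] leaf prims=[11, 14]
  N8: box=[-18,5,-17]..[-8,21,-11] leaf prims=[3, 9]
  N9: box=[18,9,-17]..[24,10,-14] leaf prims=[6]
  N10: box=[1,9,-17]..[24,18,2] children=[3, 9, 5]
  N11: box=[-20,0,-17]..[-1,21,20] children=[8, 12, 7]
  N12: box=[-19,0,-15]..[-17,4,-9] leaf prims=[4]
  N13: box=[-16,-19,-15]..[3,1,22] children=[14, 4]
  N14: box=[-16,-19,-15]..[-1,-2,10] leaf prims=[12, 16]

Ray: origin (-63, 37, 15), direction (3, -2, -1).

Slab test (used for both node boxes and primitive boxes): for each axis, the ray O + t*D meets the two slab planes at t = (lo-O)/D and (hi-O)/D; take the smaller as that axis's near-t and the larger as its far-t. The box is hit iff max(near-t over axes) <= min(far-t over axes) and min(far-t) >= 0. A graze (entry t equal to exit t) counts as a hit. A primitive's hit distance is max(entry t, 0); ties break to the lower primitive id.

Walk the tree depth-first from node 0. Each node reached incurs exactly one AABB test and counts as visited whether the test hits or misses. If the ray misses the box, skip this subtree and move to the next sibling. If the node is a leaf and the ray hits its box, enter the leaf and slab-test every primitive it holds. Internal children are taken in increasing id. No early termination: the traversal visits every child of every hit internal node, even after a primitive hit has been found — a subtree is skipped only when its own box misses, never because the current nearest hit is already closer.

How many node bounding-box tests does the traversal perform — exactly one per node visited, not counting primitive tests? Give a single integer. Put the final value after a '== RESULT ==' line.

Traverse from the root:
N0 x:[43/3,29] y:[8,28] z:[-7,32] -> hit [43/3,28], descend [2, 10, 11, 13]
  N2 x:[62/3,85/3] y:[41/2,27] z:[13,29] -> hit [62/3,27], descend [1, 6]
    N1 x:[62/3,74/3] y:[41/2,51/2] z:[23,29] -> hit [23,74/3] leaf, test {P15(miss), P17(miss)}
    N6 x:[79/3,85/3] y:[45/2,27] z:[13,29] -> hit [79/3,27] leaf, test {P0@t=53/2, P10(miss)}
  N10 x:[64/3,29] y:[19/2,14] z:[13,32] -> miss, prune
  N11 x:[43/3,62/3] y:[8,37/2] z:[-5,32] -> hit [43/3,37/2], descend [7, 8, 12]
    N7 x:[43/3,62/3] y:[13,16] z:[-5,4] -> miss, prune
    N8 x:[15,55/3] y:[8,16] z:[26,32] -> miss, prune
    N12 x:[44/3,46/3] y:[33/2,37/2] z:[24,30] -> miss, prune
  N13 x:[47/3,22] y:[18,28] z:[-7,30] -> hit [18,22], descend [4, 14]
    N4 x:[16,22] y:[18,22] z:[-7,7] -> miss, prune
    N14 x:[47/3,62/3] y:[39/2,28] z:[5,30] -> hit [39/2,62/3] leaf, test {P12(miss), P16(miss)}

12 AABB tests over nodes [0, 2, 1, 6, 10, 11, 7, 8, 12, 13, 4, 14]; 3 leaves entered; closest P0.

== RESULT ==
12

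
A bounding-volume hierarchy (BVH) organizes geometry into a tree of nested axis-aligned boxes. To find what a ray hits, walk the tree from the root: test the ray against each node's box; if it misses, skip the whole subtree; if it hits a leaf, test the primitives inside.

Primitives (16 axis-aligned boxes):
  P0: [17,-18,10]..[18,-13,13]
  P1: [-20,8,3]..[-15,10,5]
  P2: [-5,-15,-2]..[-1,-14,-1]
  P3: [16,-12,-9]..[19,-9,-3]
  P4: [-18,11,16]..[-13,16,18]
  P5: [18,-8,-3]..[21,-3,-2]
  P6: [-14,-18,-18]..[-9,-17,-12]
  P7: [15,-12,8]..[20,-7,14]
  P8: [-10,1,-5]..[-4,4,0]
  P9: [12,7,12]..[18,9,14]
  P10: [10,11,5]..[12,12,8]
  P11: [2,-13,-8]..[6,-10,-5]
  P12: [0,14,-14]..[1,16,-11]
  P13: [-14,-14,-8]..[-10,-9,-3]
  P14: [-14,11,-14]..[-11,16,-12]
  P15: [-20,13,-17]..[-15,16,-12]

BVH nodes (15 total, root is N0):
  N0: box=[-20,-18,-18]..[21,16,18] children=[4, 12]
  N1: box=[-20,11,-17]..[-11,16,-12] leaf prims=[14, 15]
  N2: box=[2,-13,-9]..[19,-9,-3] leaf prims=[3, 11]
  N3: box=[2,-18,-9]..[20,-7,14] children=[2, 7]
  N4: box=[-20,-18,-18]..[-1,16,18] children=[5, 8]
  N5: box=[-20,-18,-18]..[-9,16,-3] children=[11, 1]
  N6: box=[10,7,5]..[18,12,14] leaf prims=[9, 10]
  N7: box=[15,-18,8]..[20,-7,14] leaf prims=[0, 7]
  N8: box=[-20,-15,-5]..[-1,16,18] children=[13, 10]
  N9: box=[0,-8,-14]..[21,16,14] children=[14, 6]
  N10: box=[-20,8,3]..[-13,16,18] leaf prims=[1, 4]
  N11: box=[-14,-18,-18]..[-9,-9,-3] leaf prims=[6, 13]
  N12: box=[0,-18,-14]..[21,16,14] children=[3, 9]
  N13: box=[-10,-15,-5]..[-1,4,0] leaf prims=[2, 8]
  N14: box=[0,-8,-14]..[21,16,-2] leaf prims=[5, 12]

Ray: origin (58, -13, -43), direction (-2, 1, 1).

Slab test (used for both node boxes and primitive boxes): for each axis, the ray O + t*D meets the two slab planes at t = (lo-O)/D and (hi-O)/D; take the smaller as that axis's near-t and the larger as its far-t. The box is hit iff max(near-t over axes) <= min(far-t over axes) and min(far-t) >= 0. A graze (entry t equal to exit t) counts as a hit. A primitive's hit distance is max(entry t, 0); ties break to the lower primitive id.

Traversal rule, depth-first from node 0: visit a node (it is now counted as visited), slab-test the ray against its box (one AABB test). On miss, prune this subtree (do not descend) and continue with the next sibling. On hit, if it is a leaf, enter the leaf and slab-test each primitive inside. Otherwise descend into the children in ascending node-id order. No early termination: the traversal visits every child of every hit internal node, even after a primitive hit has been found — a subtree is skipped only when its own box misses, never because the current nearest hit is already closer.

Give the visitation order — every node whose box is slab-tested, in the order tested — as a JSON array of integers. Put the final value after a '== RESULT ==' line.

Walk:
N0 x:[37/2,39] y:[-5,29] z:[25,61] -> hit [25,29], descend [4, 12]
  N4 x:[59/2,39] y:[-5,29] z:[25,61] -> miss, prune
  N12 x:[37/2,29] y:[-5,29] z:[29,57] -> hit [29,29], descend [3, 9]
    N3 x:[19,28] y:[-5,6] z:[34,57] -> miss, prune
    N9 x:[37/2,29] y:[5,29] z:[29,57] -> hit [29,29], descend [6, 14]
      N6 x:[20,24] y:[20,25] z:[48,57] -> miss, prune
      N14 x:[37/2,29] y:[5,29] z:[29,41] -> hit [29,29] leaf, test {P5(miss), P12@t=29}

Visited [0, 4, 12, 3, 9, 6, 14]. Tests: 7 box, 1 leaf. Nearest: P12.

== RESULT ==
[0, 4, 12, 3, 9, 6, 14]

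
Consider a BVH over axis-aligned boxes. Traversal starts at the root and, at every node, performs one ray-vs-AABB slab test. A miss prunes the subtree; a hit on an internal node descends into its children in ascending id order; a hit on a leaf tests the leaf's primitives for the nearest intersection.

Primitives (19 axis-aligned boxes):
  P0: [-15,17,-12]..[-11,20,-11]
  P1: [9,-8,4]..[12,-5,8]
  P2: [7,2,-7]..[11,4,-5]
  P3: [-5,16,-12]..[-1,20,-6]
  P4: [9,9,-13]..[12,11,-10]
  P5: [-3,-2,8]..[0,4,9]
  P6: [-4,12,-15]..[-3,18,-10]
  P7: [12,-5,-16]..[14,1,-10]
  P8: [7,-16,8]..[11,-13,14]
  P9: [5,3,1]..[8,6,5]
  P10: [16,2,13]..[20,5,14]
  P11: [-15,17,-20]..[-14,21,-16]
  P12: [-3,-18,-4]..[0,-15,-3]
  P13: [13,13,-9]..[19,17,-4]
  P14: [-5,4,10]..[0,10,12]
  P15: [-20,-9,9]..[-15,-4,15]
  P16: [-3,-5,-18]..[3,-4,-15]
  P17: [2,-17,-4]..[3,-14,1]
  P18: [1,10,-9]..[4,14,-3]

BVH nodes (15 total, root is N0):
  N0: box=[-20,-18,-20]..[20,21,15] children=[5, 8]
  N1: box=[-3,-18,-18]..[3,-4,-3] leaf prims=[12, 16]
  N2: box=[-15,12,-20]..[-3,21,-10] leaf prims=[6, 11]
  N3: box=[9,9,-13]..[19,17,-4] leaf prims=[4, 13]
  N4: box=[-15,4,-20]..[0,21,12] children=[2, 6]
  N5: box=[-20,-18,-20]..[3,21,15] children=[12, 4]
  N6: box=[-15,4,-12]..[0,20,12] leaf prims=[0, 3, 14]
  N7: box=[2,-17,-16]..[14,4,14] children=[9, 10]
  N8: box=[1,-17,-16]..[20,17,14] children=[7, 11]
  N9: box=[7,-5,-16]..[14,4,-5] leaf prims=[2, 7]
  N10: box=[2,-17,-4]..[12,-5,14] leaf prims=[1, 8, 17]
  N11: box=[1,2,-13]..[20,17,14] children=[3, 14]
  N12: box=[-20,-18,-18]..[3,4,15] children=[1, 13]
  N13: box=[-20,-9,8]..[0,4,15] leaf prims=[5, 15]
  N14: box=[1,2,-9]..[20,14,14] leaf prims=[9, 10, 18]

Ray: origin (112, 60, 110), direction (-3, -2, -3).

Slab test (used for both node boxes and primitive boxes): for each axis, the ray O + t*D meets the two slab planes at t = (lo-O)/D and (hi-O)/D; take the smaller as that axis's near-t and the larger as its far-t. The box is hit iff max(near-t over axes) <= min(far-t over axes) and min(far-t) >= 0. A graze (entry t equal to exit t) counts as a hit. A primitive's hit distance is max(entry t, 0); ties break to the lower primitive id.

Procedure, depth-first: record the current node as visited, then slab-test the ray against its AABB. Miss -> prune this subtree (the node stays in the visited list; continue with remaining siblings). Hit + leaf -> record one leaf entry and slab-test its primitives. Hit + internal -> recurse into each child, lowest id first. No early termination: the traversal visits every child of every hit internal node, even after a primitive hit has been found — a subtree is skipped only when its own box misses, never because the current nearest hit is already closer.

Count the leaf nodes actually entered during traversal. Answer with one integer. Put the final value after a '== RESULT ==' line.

Walk:
N0 x:[92/3,44] y:[39/2,39] z:[95/3,130/3] -> hit [95/3,39], descend [5, 8]
  N5 x:[109/3,44] y:[39/2,39] z:[95/3,130/3] -> hit [109/3,39], descend [4, 12]
    N4 x:[112/3,127/3] y:[39/2,28] z:[98/3,130/3] -> miss, prune
    N12 x:[109/3,44] y:[28,39] z:[95/3,128/3] -> hit [109/3,39], descend [1, 13]
      N1 x:[109/3,115/3] y:[32,39] z:[113/3,128/3] -> hit [113/3,115/3] leaf, test {P12@t=113/3, P16(miss)}
      N13 x:[112/3,44] y:[28,69/2] z:[95/3,34] -> miss, prune
  N8 x:[92/3,37] y:[43/2,77/2] z:[32,42] -> hit [32,37], descend [7, 11]
    N7 x:[98/3,110/3] y:[28,77/2] z:[32,42] -> hit [98/3,110/3], descend [9, 10]
      N9 x:[98/3,35] y:[28,65/2] z:[115/3,42] -> miss, prune
      N10 x:[100/3,110/3] y:[65/2,77/2] z:[32,38] -> hit [100/3,110/3] leaf, test {P1@t=34, P8(miss), P17(miss)}
    N11 x:[92/3,37] y:[43/2,29] z:[32,41] -> miss, prune

11 AABB tests over nodes [0, 5, 4, 12, 1, 13, 8, 7, 9, 10, 11]; 2 leaves entered; closest P1.

== RESULT ==
2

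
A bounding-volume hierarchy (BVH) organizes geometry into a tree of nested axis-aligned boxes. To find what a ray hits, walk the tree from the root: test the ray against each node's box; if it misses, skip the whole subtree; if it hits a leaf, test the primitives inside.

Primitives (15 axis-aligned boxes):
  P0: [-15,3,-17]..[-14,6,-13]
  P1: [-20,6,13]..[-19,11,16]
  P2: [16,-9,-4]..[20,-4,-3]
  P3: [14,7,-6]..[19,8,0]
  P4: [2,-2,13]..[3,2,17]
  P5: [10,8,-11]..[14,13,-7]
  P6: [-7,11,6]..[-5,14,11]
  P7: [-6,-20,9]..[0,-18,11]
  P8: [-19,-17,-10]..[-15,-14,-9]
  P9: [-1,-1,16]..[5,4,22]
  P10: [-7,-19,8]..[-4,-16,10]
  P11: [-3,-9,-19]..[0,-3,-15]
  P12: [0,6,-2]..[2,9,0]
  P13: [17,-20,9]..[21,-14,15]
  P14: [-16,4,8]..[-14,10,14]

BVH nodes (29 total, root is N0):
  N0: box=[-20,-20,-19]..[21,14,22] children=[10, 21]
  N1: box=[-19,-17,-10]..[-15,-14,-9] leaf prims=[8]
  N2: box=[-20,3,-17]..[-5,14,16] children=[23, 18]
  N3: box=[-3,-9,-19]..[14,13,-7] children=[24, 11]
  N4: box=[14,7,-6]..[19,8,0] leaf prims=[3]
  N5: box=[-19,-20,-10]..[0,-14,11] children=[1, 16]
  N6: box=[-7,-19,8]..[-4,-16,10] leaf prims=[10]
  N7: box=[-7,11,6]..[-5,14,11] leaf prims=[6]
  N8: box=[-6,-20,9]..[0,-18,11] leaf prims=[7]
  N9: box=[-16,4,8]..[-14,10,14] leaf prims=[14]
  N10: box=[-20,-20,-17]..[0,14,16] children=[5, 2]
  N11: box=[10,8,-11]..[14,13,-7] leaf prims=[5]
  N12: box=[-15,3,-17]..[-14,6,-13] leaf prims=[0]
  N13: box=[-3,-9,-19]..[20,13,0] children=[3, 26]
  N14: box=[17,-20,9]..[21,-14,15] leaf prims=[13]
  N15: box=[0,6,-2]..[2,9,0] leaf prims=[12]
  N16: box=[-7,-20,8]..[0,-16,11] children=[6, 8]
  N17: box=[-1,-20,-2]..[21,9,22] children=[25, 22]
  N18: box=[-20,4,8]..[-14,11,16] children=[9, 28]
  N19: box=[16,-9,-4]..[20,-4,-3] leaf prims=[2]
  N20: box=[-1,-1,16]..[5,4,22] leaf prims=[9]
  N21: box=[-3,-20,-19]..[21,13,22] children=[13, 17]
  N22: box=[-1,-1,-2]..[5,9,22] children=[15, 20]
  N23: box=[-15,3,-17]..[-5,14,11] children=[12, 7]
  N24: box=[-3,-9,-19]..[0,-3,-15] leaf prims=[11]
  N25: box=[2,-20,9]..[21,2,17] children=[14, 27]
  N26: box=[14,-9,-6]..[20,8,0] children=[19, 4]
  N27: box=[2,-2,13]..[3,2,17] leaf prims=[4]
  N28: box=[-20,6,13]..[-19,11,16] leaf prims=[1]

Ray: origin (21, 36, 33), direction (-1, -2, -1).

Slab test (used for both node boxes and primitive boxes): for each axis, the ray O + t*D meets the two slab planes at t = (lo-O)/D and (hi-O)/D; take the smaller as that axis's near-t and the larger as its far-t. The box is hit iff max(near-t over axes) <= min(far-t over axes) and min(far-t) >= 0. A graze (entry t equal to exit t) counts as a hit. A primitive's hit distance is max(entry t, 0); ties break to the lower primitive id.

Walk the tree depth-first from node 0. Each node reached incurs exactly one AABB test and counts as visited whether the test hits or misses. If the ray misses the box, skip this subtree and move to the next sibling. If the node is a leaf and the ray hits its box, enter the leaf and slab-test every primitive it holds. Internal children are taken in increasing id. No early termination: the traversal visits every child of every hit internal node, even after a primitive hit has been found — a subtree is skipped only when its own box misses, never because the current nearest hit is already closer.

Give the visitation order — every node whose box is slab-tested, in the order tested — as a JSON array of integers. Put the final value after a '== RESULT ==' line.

Walk:
N0 x:[0,41] y:[11,28] z:[11,52] -> hit [11,28], descend [10, 21]
  N10 x:[21,41] y:[11,28] z:[17,50] -> hit [21,28], descend [2, 5]
    N2 x:[26,41] y:[11,33/2] z:[17,50] -> miss, prune
    N5 x:[21,40] y:[25,28] z:[22,43] -> hit [25,28], descend [1, 16]
      N1 x:[36,40] y:[25,53/2] z:[42,43] -> miss, prune
      N16 x:[21,28] y:[26,28] z:[22,25] -> miss, prune
  N21 x:[0,24] y:[23/2,28] z:[11,52] -> hit [23/2,24], descend [13, 17]
    N13 x:[1,24] y:[23/2,45/2] z:[33,52] -> miss, prune
    N17 x:[0,22] y:[27/2,28] z:[11,35] -> hit [27/2,22], descend [22, 25]
      N22 x:[16,22] y:[27/2,37/2] z:[11,35] -> hit [16,37/2], descend [15, 20]
        N15 x:[19,21] y:[27/2,15] z:[33,35] -> miss, prune
        N20 x:[16,22] y:[16,37/2] z:[11,17] -> hit [16,17] leaf, test {P9@t=16}
      N25 x:[0,19] y:[17,28] z:[16,24] -> hit [17,19], descend [14, 27]
        N14 x:[0,4] y:[25,28] z:[18,24] -> miss, prune
        N27 x:[18,19] y:[17,19] z:[16,20] -> hit [18,19] leaf, test {P4@t=18}

15 AABB tests over nodes [0, 10, 2, 5, 1, 16, 21, 13, 17, 22, 15, 20, 25, 14, 27]; 2 leaves entered; closest P9.

== RESULT ==
[0, 10, 2, 5, 1, 16, 21, 13, 17, 22, 15, 20, 25, 14, 27]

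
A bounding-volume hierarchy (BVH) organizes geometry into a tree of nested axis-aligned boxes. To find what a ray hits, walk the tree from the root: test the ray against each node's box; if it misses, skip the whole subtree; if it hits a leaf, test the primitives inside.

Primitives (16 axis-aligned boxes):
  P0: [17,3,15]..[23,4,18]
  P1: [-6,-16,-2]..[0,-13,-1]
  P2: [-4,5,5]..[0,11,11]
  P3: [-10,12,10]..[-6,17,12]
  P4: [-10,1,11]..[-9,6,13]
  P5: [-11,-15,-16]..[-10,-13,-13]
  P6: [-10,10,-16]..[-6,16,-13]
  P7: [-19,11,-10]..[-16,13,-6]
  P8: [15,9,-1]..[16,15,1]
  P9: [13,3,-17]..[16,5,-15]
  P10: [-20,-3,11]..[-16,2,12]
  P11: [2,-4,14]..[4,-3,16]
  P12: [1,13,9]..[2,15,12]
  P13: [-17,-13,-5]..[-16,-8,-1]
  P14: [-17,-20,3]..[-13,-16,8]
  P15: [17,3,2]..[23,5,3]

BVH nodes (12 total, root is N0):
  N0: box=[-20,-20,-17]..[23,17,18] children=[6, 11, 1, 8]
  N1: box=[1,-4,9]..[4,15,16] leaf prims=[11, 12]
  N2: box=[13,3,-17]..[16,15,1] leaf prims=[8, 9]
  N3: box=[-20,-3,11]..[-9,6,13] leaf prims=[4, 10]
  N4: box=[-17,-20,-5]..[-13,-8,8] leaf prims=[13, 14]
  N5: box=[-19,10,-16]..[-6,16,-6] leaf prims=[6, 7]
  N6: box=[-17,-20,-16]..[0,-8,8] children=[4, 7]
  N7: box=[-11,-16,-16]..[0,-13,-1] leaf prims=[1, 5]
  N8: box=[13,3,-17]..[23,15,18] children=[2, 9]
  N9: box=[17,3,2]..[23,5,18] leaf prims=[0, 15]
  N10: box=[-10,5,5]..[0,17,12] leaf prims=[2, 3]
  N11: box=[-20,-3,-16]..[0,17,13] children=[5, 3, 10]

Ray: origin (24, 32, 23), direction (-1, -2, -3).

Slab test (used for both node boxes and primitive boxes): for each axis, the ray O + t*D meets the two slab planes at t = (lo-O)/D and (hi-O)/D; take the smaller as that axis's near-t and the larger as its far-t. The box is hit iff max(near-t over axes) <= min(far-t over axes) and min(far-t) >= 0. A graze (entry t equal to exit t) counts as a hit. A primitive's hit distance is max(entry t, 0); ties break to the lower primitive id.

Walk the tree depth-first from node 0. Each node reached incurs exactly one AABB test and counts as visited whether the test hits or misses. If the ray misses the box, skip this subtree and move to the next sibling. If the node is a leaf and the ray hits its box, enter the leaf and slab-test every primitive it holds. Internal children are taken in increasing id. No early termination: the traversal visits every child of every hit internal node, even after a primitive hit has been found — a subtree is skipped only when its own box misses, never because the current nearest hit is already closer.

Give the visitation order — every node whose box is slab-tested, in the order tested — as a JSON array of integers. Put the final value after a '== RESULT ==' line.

Walk:
N0 x:[1,44] y:[15/2,26] z:[5/3,40/3] -> hit [15/2,40/3], descend [1, 6, 8, 11]
  N1 x:[20,23] y:[17/2,18] z:[7/3,14/3] -> miss, prune
  N6 x:[24,41] y:[20,26] z:[5,13] -> miss, prune
  N8 x:[1,11] y:[17/2,29/2] z:[5/3,40/3] -> hit [17/2,11], descend [2, 9]
    N2 x:[8,11] y:[17/2,29/2] z:[22/3,40/3] -> hit [17/2,11] leaf, test {P8(miss), P9(miss)}
    N9 x:[1,7] y:[27/2,29/2] z:[5/3,7] -> miss, prune
  N11 x:[24,44] y:[15/2,35/2] z:[10/3,13] -> miss, prune

Summary -> nodes [0, 1, 6, 8, 2, 9, 11]; box-tests=7; leaf-entries=1; first=miss

== RESULT ==
[0, 1, 6, 8, 2, 9, 11]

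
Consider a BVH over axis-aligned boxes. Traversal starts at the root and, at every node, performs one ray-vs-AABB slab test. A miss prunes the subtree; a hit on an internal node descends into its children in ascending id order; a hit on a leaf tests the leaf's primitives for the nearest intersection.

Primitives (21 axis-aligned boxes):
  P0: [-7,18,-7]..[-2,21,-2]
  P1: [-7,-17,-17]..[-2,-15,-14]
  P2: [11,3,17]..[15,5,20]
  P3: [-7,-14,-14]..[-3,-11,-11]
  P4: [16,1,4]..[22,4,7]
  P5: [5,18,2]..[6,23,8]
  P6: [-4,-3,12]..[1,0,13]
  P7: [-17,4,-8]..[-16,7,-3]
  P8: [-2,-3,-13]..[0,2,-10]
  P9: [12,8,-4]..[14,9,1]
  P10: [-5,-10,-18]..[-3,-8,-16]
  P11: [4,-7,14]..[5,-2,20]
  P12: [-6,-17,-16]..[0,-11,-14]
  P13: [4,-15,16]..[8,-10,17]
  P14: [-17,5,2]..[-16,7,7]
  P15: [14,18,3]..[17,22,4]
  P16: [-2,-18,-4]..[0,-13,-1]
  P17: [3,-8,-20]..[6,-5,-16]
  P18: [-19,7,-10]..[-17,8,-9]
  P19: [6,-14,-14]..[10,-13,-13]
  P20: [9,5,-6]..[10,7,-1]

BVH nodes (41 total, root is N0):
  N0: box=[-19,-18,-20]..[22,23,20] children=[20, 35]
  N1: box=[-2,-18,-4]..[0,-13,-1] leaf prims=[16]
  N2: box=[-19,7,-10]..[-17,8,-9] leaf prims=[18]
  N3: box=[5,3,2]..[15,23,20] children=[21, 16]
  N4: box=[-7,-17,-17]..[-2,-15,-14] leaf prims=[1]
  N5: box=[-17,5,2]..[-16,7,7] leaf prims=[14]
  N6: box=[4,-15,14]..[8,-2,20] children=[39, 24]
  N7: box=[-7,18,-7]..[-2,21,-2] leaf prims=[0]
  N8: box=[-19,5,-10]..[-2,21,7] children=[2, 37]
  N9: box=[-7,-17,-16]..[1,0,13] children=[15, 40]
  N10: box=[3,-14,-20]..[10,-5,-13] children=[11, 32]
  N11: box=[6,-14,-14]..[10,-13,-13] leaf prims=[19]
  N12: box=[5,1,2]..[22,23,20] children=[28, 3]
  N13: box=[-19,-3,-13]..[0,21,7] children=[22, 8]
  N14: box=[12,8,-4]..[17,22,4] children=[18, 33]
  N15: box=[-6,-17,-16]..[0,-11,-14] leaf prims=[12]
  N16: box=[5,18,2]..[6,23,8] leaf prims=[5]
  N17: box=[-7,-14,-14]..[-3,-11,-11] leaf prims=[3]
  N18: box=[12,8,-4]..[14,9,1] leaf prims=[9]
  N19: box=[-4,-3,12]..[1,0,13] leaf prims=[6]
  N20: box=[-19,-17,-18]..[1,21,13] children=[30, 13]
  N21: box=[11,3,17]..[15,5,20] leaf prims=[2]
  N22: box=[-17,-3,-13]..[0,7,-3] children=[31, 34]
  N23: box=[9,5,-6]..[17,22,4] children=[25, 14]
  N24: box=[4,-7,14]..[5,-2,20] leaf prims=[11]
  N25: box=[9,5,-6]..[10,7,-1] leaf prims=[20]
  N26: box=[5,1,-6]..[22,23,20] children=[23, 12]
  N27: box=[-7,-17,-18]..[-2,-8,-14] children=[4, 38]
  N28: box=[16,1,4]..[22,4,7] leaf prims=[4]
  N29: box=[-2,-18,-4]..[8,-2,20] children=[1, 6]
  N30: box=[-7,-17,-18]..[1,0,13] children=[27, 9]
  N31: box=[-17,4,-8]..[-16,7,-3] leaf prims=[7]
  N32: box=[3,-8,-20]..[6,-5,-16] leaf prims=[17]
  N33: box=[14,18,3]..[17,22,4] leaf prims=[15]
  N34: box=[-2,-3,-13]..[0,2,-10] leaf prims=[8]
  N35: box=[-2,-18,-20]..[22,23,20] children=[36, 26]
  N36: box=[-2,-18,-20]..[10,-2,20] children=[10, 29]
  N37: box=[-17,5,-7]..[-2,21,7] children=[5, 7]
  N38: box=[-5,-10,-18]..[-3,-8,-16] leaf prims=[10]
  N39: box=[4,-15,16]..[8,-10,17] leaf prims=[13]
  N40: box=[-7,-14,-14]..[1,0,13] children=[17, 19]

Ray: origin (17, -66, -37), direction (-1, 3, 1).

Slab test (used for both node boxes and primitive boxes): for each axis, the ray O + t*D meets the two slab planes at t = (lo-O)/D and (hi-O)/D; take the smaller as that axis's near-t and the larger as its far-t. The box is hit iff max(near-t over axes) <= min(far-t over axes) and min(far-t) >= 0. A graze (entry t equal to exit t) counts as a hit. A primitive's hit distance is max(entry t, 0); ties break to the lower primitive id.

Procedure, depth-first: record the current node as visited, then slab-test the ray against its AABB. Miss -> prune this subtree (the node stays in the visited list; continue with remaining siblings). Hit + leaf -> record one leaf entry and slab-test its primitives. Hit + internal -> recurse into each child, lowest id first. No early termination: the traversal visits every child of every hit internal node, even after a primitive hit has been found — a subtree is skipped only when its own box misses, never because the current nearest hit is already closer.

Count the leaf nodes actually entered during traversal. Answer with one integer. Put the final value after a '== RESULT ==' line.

Traverse from the root:
N0 x:[-5,36] y:[16,89/3] z:[17,57] -> hit [17,89/3], descend [20, 35]
  N20 x:[16,36] y:[49/3,29] z:[19,50] -> hit [19,29], descend [13, 30]
    N13 x:[17,36] y:[21,29] z:[24,44] -> hit [24,29], descend [8, 22]
      N8 x:[19,36] y:[71/3,29] z:[27,44] -> hit [27,29], descend [2, 37]
        N2 x:[34,36] y:[73/3,74/3] z:[27,28] -> miss, prune
        N37 x:[19,34] y:[71/3,29] z:[30,44] -> miss, prune
      N22 x:[17,34] y:[21,73/3] z:[24,34] -> hit [24,73/3], descend [31, 34]
        N31 x:[33,34] y:[70/3,73/3] z:[29,34] -> miss, prune
        N34 x:[17,19] y:[21,68/3] z:[24,27] -> miss, prune
    N30 x:[16,24] y:[49/3,22] z:[19,50] -> hit [19,22], descend [9, 27]
      N9 x:[16,24] y:[49/3,22] z:[21,50] -> hit [21,22], descend [15, 40]
        N15 x:[17,23] y:[49/3,55/3] z:[21,23] -> miss, prune
        N40 x:[16,24] y:[52/3,22] z:[23,50] -> miss, prune
      N27 x:[19,24] y:[49/3,58/3] z:[19,23] -> hit [19,58/3], descend [4, 38]
        N4 x:[19,24] y:[49/3,17] z:[20,23] -> miss, prune
        N38 x:[20,22] y:[56/3,58/3] z:[19,21] -> miss, prune
  N35 x:[-5,19] y:[16,89/3] z:[17,57] -> hit [17,19], descend [26, 36]
    N26 x:[-5,12] y:[67/3,89/3] z:[31,57] -> miss, prune
    N36 x:[7,19] y:[16,64/3] z:[17,57] -> hit [17,19], descend [10, 29]
      N10 x:[7,14] y:[52/3,61/3] z:[17,24] -> miss, prune
      N29 x:[9,19] y:[16,64/3] z:[33,57] -> miss, prune

Summary -> nodes [0, 20, 13, 8, 2, 37, 22, 31, 34, 30, 9, 15, 40, 27, 4, 38, 35, 26, 36, 10, 29]; box-tests=21; leaf-entries=0; first=miss

== RESULT ==
0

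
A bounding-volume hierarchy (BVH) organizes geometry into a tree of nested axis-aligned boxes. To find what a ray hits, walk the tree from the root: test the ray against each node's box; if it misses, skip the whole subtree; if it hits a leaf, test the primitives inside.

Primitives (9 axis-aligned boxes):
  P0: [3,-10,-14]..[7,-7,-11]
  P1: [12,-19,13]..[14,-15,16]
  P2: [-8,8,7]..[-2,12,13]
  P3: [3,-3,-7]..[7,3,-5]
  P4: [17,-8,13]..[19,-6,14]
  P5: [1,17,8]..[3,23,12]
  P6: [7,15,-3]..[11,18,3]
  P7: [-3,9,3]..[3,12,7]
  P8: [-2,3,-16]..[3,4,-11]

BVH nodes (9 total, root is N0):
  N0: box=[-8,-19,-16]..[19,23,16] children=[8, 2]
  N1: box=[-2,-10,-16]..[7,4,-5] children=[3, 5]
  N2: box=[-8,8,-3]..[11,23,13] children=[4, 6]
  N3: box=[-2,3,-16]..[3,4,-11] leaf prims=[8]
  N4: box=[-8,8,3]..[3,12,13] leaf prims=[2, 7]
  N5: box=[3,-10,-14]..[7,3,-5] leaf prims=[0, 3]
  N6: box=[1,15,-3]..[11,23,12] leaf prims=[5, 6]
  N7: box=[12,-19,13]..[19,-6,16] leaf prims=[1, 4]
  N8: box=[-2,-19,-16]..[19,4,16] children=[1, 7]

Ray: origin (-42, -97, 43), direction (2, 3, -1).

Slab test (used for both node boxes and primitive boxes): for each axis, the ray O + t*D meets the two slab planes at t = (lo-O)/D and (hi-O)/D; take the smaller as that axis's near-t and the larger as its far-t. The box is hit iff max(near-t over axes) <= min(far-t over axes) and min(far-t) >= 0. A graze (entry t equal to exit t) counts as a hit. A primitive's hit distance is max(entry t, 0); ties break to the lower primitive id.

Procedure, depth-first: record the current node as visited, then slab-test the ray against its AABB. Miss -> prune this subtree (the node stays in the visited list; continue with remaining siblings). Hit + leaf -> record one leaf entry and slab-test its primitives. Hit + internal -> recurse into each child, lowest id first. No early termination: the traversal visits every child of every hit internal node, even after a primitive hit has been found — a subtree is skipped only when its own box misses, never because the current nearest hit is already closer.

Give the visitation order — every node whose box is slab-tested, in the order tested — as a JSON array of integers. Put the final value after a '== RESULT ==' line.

Trace the traversal:
N0 x:[17,61/2] y:[26,40] z:[27,59] -> hit [27,61/2], descend [2, 8]
  N2 x:[17,53/2] y:[35,40] z:[30,46] -> miss, prune
  N8 x:[20,61/2] y:[26,101/3] z:[27,59] -> hit [27,61/2], descend [1, 7]
    N1 x:[20,49/2] y:[29,101/3] z:[48,59] -> miss, prune
    N7 x:[27,61/2] y:[26,91/3] z:[27,30] -> hit [27,30] leaf, test {P1@t=27, P4@t=89/3}

order=[0, 2, 8, 1, 7]  |boxes|=5  |leaves|=1  hit=P1

== RESULT ==
[0, 2, 8, 1, 7]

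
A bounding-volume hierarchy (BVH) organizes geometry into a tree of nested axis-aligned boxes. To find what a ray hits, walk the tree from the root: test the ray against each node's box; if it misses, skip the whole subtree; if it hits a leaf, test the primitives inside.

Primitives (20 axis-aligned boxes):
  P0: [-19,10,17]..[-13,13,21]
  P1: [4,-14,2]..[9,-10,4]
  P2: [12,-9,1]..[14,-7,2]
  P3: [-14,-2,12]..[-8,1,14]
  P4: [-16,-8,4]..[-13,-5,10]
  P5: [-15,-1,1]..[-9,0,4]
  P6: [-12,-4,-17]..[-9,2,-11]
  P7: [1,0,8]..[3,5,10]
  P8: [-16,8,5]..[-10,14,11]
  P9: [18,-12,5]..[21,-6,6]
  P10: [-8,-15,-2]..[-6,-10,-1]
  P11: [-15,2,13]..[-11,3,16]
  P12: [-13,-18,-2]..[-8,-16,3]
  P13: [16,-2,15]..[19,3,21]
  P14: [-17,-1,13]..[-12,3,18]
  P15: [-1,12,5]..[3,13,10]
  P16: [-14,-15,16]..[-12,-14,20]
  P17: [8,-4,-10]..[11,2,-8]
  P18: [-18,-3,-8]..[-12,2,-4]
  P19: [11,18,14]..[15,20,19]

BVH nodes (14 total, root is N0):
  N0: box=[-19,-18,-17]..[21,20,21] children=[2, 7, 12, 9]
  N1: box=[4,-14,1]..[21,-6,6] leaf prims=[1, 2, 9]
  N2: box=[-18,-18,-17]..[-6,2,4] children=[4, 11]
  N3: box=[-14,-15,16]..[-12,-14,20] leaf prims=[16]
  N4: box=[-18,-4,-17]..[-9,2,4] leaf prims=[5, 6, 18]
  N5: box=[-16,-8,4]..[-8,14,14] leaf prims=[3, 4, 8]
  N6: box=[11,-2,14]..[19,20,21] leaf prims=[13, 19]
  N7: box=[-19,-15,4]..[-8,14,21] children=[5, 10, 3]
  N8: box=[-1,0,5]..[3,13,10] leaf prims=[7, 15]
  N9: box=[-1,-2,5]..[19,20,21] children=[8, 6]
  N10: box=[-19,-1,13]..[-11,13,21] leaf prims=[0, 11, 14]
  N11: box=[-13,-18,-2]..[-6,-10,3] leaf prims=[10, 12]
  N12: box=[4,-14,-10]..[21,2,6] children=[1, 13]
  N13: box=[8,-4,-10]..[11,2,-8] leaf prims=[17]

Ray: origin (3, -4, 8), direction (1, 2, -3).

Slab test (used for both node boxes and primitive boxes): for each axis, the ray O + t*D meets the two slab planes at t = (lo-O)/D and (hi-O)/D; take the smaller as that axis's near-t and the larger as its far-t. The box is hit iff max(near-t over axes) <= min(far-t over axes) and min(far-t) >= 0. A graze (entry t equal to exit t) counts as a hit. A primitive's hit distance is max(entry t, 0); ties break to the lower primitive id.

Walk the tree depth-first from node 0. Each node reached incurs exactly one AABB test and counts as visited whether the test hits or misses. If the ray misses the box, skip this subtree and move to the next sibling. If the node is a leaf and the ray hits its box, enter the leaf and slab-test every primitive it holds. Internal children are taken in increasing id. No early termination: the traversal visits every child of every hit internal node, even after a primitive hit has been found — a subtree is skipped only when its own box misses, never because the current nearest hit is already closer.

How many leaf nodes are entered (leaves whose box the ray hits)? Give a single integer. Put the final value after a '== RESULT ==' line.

Trace the traversal:
N0 x:[-22,18] y:[-7,12] z:[-13/3,25/3] -> hit [-13/3,25/3], descend [2, 7, 9, 12]
  N2 x:[-21,-9] y:[-7,3] z:[4/3,25/3] -> miss, prune
  N7 x:[-22,-11] y:[-11/2,9] z:[-13/3,4/3] -> miss, prune
  N9 x:[-4,16] y:[1,12] z:[-13/3,1] -> hit [1,1], descend [6, 8]
    N6 x:[8,16] y:[1,12] z:[-13/3,-2] -> miss, prune
    N8 x:[-4,0] y:[2,17/2] z:[-2/3,1] -> miss, prune
  N12 x:[1,18] y:[-5,3] z:[2/3,6] -> hit [1,3], descend [1, 13]
    N1 x:[1,18] y:[-5,-1] z:[2/3,7/3] -> miss, prune
    N13 x:[5,8] y:[0,3] z:[16/3,6] -> miss, prune

Visited [0, 2, 7, 9, 6, 8, 12, 1, 13]. Tests: 9 box, 0 leaf. Nearest: miss.

== RESULT ==
0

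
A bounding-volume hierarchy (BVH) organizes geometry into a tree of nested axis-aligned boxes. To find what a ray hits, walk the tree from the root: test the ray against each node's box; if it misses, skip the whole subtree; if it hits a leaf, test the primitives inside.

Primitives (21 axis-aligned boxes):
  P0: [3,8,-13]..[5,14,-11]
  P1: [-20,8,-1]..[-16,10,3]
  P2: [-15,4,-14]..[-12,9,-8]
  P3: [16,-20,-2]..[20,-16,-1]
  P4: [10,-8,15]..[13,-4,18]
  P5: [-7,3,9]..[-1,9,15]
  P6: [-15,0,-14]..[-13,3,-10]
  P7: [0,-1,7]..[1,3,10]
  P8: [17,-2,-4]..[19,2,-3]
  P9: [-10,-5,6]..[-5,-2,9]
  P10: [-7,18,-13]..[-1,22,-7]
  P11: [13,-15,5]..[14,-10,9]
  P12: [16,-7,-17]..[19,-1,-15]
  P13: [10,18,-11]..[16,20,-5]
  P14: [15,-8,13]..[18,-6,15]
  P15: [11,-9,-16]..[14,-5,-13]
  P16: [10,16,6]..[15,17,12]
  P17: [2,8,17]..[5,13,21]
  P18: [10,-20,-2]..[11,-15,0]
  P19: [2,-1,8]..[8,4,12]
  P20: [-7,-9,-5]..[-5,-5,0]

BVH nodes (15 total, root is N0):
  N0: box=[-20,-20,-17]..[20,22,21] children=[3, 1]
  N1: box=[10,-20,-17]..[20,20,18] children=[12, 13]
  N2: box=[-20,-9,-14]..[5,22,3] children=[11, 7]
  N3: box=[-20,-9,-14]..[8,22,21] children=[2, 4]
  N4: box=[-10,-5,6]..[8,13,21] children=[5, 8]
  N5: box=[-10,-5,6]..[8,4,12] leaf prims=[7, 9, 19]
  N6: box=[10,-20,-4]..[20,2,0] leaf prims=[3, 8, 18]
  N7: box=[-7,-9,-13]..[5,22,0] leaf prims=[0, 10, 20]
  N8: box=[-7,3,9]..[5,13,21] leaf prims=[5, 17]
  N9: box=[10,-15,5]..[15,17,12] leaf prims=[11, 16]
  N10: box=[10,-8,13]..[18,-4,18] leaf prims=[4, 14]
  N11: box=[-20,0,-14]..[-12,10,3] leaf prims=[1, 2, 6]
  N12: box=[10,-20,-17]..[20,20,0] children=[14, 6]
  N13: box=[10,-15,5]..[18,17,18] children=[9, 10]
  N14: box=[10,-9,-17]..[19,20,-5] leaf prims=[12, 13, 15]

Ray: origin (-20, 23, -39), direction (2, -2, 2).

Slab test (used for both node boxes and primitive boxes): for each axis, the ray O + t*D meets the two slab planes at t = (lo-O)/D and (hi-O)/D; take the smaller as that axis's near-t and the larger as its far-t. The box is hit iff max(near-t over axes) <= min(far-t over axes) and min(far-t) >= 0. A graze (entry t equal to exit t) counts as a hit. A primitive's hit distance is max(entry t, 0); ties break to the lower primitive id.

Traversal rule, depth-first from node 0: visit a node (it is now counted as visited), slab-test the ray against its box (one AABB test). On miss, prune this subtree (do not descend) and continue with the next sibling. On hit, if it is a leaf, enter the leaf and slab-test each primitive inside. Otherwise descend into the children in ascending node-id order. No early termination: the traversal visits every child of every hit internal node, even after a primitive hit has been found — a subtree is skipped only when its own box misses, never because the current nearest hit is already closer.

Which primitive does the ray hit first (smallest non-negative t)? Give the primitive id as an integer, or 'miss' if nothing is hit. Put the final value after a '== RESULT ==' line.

Walk:
N0 x:[0,20] y:[1/2,43/2] z:[11,30] -> hit [11,20], descend [1, 3]
  N1 x:[15,20] y:[3/2,43/2] z:[11,57/2] -> hit [15,20], descend [12, 13]
    N12 x:[15,20] y:[3/2,43/2] z:[11,39/2] -> hit [15,39/2], descend [6, 14]
      N6 x:[15,20] y:[21/2,43/2] z:[35/2,39/2] -> hit [35/2,39/2] leaf, test {P3(miss), P8(miss), P18(miss)}
      N14 x:[15,39/2] y:[3/2,16] z:[11,17] -> hit [15,16] leaf, test {P12(miss), P13(miss), P15(miss)}
    N13 x:[15,19] y:[3,19] z:[22,57/2] -> miss, prune
  N3 x:[0,14] y:[1/2,16] z:[25/2,30] -> hit [25/2,14], descend [2, 4]
    N2 x:[0,25/2] y:[1/2,16] z:[25/2,21] -> hit [25/2,25/2], descend [7, 11]
      N7 x:[13/2,25/2] y:[1/2,16] z:[13,39/2] -> miss, prune
      N11 x:[0,4] y:[13/2,23/2] z:[25/2,21] -> miss, prune
    N4 x:[5,14] y:[5,14] z:[45/2,30] -> miss, prune

Summary -> nodes [0, 1, 12, 6, 14, 13, 3, 2, 7, 11, 4]; box-tests=11; leaf-entries=2; first=miss

== RESULT ==
miss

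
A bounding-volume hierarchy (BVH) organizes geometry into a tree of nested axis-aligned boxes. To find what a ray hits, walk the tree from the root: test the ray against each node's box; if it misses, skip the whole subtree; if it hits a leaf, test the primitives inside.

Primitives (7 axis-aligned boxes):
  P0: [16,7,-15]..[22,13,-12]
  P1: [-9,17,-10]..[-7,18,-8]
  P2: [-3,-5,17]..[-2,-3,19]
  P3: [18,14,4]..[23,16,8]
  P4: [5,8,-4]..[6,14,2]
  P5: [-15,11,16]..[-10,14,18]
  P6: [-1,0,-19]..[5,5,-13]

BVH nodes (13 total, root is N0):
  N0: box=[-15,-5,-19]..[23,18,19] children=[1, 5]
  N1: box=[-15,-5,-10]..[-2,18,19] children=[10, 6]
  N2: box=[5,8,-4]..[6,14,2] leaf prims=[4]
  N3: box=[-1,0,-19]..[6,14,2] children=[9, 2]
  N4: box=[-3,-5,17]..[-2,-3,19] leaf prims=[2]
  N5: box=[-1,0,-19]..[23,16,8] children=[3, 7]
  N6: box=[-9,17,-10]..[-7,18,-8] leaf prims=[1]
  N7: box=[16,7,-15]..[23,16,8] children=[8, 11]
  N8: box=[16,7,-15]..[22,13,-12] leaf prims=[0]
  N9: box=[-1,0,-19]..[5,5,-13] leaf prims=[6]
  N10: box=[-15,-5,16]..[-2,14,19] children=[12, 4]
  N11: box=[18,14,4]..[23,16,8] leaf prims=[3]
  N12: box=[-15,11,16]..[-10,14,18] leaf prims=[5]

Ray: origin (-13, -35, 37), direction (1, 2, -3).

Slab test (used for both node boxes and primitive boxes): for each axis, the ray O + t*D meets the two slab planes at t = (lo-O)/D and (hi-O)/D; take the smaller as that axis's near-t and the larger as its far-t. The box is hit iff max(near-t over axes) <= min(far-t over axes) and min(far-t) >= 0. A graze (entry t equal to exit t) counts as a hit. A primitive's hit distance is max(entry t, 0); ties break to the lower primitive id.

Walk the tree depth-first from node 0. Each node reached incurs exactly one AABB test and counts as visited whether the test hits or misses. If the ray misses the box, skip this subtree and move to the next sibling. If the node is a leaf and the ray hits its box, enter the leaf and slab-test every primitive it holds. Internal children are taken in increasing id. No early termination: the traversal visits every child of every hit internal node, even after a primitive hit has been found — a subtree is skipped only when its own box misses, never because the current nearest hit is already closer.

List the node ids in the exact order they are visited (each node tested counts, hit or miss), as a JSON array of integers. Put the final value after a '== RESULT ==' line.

Traverse from the root:
N0 x:[-2,36] y:[15,53/2] z:[6,56/3] -> hit [15,56/3], descend [1, 5]
  N1 x:[-2,11] y:[15,53/2] z:[6,47/3] -> miss, prune
  N5 x:[12,36] y:[35/2,51/2] z:[29/3,56/3] -> hit [35/2,56/3], descend [3, 7]
    N3 x:[12,19] y:[35/2,49/2] z:[35/3,56/3] -> hit [35/2,56/3], descend [2, 9]
      N2 x:[18,19] y:[43/2,49/2] z:[35/3,41/3] -> miss, prune
      N9 x:[12,18] y:[35/2,20] z:[50/3,56/3] -> hit [35/2,18] leaf, test {P6@t=35/2}
    N7 x:[29,36] y:[21,51/2] z:[29/3,52/3] -> miss, prune

7 AABB tests over nodes [0, 1, 5, 3, 2, 9, 7]; 1 leaf entered; closest P6.

== RESULT ==
[0, 1, 5, 3, 2, 9, 7]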